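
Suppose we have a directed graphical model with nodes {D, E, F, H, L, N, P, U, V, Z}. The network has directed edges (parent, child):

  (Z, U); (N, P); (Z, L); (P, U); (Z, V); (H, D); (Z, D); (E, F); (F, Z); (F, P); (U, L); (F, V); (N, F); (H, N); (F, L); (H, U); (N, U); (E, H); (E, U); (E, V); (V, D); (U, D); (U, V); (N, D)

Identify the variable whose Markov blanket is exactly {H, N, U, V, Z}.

D

The target node must have every member of {H, N, U, V, Z} as a parent, child, or co-parent, and no others.
Parents of D: H, N, U, V, Z; children: none; co-parents: none.
These exactly cover the given set, so the node is D.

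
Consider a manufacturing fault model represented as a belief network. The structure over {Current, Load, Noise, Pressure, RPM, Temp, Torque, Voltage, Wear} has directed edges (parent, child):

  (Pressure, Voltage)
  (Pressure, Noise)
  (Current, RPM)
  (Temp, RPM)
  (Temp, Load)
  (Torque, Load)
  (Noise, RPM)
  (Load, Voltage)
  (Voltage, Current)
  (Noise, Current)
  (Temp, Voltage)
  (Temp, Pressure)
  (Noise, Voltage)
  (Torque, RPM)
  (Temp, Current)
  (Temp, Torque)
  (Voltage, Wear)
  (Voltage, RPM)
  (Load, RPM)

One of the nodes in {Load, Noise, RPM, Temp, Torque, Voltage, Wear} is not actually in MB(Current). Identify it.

Recall MB(v) = parents ∪ children ∪ spouses, where spouses are the other parents of v's children.
Parents of Current: Noise, Temp, Voltage.
Ch(Current) = {RPM}.
Other parents of Current's children:
  RPM: Load, Noise, Temp, Torque, Voltage
MB(Current) = {Load, Noise, RPM, Temp, Torque, Voltage}.
Wear is neither a parent, child, nor co-parent of Current, so it does not belong.

Wear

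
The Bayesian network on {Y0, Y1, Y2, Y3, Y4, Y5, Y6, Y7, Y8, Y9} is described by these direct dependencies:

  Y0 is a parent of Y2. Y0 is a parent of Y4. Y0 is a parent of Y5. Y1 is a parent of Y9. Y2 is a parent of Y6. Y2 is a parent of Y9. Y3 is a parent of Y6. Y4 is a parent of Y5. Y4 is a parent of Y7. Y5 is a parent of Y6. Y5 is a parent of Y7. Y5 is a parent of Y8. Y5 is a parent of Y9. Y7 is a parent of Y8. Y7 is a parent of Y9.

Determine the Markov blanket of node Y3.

A node's Markov blanket = Pa ∪ Ch ∪ (parents of Ch other than the node itself).
Y3 has no parents.
Y3's children: Y6.
Other parents of Y3's children:
  Y6: Y2, Y5
MB(Y3) = {Y2, Y5, Y6}.

{Y2, Y5, Y6}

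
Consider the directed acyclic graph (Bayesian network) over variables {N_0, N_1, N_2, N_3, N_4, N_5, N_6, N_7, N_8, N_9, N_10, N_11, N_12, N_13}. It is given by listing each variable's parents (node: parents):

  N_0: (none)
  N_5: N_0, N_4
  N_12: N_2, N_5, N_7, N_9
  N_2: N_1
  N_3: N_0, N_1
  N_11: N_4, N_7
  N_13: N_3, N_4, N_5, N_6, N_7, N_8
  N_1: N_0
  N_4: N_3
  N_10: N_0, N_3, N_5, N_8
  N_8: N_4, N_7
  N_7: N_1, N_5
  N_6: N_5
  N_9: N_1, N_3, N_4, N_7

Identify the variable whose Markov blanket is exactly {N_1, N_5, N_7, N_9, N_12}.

The target node must have every member of {N_1, N_5, N_7, N_9, N_12} as a parent, child, or co-parent, and no others.
Parents of N_2: N_1; children: N_12; co-parents: N_5, N_7, N_9.
These exactly cover the given set, so the node is N_2.

N_2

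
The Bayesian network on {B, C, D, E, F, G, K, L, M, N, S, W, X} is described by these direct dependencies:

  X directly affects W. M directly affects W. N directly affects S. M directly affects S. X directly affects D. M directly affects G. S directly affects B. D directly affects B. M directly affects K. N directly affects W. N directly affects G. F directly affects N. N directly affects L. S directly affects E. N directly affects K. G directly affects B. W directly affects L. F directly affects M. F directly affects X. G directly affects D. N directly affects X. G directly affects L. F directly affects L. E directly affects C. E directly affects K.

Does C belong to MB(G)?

No

Parents of G: M, N.
Ch(G) = {B, D, L}.
For each child, the remaining parents (spouses of G):
  D also has parent X.
  parents(L) \ {G} = {F, N, W}.
  B also has parents D, S.
MB(G) = {B, D, F, L, M, N, S, W, X}; C is not in this set.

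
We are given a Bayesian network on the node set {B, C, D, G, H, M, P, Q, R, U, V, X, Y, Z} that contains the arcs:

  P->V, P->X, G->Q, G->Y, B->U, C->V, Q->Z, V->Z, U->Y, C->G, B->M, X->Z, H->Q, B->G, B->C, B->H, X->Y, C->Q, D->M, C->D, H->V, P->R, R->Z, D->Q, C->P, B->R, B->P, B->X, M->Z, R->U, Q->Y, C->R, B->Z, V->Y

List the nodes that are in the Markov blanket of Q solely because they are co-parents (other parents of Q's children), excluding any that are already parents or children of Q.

{B, M, R, U, V, X}

Children of Q: Y, Z.
  Y: G, U, V, X
  Z: B, M, R, V, X
Excluding nodes already adjacent to Q (C, D, G, H, Y, Z), the co-parent-only contribution is {B, M, R, U, V, X}.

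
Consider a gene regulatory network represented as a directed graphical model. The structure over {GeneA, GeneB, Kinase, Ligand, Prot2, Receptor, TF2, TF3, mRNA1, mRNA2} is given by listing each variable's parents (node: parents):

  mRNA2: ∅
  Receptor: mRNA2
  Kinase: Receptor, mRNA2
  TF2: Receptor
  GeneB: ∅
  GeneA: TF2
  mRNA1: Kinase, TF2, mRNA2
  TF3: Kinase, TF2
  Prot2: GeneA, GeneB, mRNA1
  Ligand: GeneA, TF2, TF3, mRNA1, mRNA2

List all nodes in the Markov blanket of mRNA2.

By definition, MB(mRNA2) is built from mRNA2's parents, mRNA2's children, and the co-parents of mRNA2.
mRNA2 has children Kinase, Ligand, Receptor, mRNA1.
mRNA2 has no parents.
Other parents of mRNA2's children:
  Receptor: —
  Kinase: Receptor
  mRNA1: Kinase, TF2
  Ligand: GeneA, TF2, TF3, mRNA1
MB(mRNA2) = {GeneA, Kinase, Ligand, Receptor, TF2, TF3, mRNA1}.

{GeneA, Kinase, Ligand, Receptor, TF2, TF3, mRNA1}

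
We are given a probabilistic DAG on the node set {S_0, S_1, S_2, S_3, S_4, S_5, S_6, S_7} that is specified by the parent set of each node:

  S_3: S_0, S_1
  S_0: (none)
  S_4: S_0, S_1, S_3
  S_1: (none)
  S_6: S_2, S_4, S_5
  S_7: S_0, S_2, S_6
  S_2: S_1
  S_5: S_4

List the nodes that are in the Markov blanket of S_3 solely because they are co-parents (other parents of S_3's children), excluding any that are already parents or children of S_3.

{}

Children of S_3: S_4.
  S_4: S_0, S_1
Excluding nodes already adjacent to S_3 (S_0, S_1, S_4), the co-parent-only contribution is {}.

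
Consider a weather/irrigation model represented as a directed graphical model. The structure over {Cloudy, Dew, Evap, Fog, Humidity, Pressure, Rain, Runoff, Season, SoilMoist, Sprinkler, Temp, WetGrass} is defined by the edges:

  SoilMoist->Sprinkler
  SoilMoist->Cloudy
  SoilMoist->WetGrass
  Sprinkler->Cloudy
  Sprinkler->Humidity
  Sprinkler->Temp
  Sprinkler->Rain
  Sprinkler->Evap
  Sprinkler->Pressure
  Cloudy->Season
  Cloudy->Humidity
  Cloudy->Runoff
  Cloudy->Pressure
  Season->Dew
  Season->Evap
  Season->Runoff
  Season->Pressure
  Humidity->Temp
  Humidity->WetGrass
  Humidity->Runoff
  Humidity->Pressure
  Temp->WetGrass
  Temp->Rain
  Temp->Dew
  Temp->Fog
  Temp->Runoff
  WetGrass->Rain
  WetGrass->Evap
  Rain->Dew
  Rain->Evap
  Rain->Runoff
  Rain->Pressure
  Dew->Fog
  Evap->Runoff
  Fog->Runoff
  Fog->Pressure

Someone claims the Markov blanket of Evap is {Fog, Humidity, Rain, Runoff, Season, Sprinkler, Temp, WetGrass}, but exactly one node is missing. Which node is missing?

A node's Markov blanket = Pa ∪ Ch ∪ (parents of Ch other than the node itself).
Evap's parents: Rain, Season, Sprinkler, WetGrass.
Children of Evap: Runoff.
Other parents of Evap's children:
  Runoff: Cloudy, Fog, Humidity, Rain, Season, Temp
MB(Evap) = {Cloudy, Fog, Humidity, Rain, Runoff, Season, Sprinkler, Temp, WetGrass}.
Comparing with the claimed set, Cloudy is missing.

Cloudy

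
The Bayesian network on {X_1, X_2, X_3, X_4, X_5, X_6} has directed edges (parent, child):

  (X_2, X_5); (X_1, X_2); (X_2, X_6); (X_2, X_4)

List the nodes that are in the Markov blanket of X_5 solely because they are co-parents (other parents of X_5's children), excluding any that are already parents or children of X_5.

{}

X_5 has no children, so it has no co-parents. The set is empty.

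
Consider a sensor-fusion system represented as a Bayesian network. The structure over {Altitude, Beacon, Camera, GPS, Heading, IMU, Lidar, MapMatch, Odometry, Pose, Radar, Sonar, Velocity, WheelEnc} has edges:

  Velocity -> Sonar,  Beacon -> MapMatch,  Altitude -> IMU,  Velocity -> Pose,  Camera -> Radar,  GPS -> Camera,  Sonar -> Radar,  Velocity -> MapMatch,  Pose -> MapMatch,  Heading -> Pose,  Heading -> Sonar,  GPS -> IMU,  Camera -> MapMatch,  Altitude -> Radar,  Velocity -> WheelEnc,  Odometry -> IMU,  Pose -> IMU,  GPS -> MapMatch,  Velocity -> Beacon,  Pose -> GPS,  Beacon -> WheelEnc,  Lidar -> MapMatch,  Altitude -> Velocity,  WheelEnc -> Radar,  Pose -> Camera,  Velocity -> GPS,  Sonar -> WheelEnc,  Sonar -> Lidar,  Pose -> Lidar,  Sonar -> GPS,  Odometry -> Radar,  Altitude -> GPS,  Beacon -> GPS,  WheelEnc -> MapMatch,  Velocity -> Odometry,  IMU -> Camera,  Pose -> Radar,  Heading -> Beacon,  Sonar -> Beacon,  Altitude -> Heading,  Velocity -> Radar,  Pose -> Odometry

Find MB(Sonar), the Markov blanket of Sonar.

Pa(Sonar) = {Heading, Velocity}.
Sonar has children Beacon, GPS, Lidar, Radar, WheelEnc.
Parents of each child, excluding Sonar:
  Beacon: Heading, Velocity
  Lidar: Pose
  GPS: Altitude, Beacon, Pose, Velocity
  WheelEnc: Beacon, Velocity
  Radar: Altitude, Camera, Odometry, Pose, Velocity, WheelEnc
Union: {Heading, Velocity} ∪ {Beacon, GPS, Lidar, Radar, WheelEnc} ∪ {Altitude, Beacon, Camera, Heading, Odometry, Pose, Velocity, WheelEnc} = {Altitude, Beacon, Camera, GPS, Heading, Lidar, Odometry, Pose, Radar, Velocity, WheelEnc}.

{Altitude, Beacon, Camera, GPS, Heading, Lidar, Odometry, Pose, Radar, Velocity, WheelEnc}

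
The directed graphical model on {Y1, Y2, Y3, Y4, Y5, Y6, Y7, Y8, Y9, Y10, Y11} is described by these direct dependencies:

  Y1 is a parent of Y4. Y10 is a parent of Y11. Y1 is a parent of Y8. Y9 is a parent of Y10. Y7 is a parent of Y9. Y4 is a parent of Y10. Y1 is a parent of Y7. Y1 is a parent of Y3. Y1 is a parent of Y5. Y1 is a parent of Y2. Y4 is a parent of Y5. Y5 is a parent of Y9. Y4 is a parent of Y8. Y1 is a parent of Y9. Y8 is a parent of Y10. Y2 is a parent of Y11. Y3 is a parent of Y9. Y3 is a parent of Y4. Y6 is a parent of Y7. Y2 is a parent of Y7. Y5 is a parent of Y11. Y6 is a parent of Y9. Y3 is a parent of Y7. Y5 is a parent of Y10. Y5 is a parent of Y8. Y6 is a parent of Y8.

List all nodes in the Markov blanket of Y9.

{Y1, Y3, Y4, Y5, Y6, Y7, Y8, Y10}

A node's Markov blanket = Pa ∪ Ch ∪ (parents of Ch other than the node itself).
Y9's children: Y10.
Pa(Y9) = {Y1, Y3, Y5, Y6, Y7}.
Other parents of Y9's children:
  parents(Y10) \ {Y9} = {Y4, Y5, Y8}.
So the Markov blanket of Y9 is {Y1, Y3, Y4, Y5, Y6, Y7, Y8, Y10}.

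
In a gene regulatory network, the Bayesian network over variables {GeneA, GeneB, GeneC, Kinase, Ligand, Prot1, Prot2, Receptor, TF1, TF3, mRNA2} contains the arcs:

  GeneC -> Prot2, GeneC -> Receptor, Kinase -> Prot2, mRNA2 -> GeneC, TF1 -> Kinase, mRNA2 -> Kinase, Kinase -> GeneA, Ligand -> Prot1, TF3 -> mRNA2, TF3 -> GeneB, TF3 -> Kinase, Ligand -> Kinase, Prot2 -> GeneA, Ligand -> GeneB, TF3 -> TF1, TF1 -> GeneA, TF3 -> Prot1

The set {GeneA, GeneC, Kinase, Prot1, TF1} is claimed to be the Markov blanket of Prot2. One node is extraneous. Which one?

Prot1

Recall MB(v) = parents ∪ children ∪ spouses, where spouses are the other parents of v's children.
Prot2 has parents GeneC, Kinase.
Prot2 has child GeneA.
Parents of each child, excluding Prot2:
  GeneA also has parents Kinase, TF1.
MB(Prot2) = {GeneA, GeneC, Kinase, TF1}.
Prot1 is neither a parent, child, nor co-parent of Prot2, so it does not belong.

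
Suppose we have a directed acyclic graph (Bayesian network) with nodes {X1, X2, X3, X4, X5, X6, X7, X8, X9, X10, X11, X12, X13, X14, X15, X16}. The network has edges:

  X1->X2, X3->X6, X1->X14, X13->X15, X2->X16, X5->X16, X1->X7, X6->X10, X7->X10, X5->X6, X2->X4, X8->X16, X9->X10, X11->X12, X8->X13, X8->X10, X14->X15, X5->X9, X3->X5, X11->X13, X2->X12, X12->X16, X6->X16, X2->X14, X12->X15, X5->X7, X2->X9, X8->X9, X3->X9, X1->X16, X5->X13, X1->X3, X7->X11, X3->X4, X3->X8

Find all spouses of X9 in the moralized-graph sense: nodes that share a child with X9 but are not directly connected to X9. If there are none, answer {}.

{X6, X7}

Children of X9: X10.
  X10's other parents are X6, X7, X8.
Excluding nodes already adjacent to X9 (X2, X3, X5, X8, X10), the co-parent-only contribution is {X6, X7}.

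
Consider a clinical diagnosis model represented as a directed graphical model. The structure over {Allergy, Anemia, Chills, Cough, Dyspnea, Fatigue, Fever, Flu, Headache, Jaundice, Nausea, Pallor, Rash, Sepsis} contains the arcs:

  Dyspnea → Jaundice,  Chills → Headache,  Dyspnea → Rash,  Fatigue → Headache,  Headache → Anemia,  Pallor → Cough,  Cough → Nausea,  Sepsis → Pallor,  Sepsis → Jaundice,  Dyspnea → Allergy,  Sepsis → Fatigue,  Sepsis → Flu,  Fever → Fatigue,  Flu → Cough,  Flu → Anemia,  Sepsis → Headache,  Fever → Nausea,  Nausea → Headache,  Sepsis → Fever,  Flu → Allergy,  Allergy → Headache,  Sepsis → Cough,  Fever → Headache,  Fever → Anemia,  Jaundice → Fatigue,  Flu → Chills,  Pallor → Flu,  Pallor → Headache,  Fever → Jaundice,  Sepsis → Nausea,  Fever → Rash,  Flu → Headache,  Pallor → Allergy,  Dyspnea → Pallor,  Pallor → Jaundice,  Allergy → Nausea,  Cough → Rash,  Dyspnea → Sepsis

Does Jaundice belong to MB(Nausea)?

The Markov blanket of a node is its parents, its children, and the other parents of its children.
Nausea has child Headache.
Nausea's parents: Allergy, Cough, Fever, Sepsis.
Co-parents of Nausea (other parents of its children):
  parents(Headache) \ {Nausea} = {Allergy, Chills, Fatigue, Fever, Flu, Pallor, Sepsis}.
MB(Nausea) = {Allergy, Chills, Cough, Fatigue, Fever, Flu, Headache, Pallor, Sepsis}; Jaundice is not in this set.

No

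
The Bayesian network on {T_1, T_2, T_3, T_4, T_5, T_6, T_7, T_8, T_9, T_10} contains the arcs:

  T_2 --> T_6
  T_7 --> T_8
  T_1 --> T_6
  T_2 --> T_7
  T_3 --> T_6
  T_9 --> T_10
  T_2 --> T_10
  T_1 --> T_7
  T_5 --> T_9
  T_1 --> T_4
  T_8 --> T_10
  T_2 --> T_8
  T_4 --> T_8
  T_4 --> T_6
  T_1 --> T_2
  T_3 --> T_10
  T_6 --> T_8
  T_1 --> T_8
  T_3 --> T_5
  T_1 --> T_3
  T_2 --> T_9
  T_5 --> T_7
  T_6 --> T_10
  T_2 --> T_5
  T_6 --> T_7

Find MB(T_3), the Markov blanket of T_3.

{T_1, T_2, T_4, T_5, T_6, T_8, T_9, T_10}

T_3 has parent T_1.
Ch(T_3) = {T_5, T_6, T_10}.
Parents of each child, excluding T_3:
  T_5: T_2
  T_6: T_1, T_2, T_4
  T_10: T_2, T_6, T_8, T_9
Taking the union gives {T_1, T_2, T_4, T_5, T_6, T_8, T_9, T_10}.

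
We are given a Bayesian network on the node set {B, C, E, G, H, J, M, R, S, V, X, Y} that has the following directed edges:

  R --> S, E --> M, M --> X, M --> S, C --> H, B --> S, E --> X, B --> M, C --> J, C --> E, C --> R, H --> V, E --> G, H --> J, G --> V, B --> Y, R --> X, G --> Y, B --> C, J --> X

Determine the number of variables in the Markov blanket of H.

4

By definition, MB(H) is built from H's parents, H's children, and the co-parents of H.
H's children: J, V.
H's parents: C.
Other parents of H's children:
  J: C
  V: G
MB(H) = {C, G, J, V}, which has 4 nodes.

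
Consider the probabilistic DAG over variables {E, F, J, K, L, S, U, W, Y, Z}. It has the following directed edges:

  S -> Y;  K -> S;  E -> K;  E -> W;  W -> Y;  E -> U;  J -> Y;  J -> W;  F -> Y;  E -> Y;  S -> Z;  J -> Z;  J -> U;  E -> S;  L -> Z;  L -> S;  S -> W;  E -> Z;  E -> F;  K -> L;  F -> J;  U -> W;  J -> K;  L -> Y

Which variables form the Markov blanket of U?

{E, J, S, W}

The Markov blanket of a node is its parents, its children, and the other parents of its children.
U has child W.
U's parents: E, J.
Co-parents of U (other parents of its children):
  W: E, J, S
Taking the union gives {E, J, S, W}.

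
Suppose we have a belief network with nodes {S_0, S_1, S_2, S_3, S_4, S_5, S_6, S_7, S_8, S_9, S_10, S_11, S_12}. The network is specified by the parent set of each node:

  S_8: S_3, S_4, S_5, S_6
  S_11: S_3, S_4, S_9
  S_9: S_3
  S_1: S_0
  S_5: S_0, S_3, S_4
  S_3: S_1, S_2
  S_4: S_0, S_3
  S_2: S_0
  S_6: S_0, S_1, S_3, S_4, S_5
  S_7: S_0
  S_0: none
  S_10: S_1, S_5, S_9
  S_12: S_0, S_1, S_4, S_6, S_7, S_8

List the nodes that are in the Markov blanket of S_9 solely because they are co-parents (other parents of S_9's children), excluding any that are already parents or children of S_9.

{S_1, S_4, S_5}

Children of S_9: S_10, S_11.
  S_10: S_1, S_5
  S_11: S_3, S_4
Excluding nodes already adjacent to S_9 (S_3, S_10, S_11), the co-parent-only contribution is {S_1, S_4, S_5}.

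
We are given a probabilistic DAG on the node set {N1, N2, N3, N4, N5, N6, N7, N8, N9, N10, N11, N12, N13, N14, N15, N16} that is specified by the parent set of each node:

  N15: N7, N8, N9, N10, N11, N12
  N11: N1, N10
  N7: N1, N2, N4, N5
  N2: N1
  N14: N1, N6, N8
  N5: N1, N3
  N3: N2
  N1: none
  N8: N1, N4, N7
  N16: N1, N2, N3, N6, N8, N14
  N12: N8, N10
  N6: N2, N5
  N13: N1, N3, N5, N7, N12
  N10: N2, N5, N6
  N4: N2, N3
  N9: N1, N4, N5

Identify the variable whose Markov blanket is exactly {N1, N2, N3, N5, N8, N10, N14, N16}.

N6

The target node must have every member of {N1, N2, N3, N5, N8, N10, N14, N16} as a parent, child, or co-parent, and no others.
Parents of N6: N2, N5; children: N10, N14, N16; co-parents: N1, N2, N3, N5, N8, N14.
These exactly cover the given set, so the node is N6.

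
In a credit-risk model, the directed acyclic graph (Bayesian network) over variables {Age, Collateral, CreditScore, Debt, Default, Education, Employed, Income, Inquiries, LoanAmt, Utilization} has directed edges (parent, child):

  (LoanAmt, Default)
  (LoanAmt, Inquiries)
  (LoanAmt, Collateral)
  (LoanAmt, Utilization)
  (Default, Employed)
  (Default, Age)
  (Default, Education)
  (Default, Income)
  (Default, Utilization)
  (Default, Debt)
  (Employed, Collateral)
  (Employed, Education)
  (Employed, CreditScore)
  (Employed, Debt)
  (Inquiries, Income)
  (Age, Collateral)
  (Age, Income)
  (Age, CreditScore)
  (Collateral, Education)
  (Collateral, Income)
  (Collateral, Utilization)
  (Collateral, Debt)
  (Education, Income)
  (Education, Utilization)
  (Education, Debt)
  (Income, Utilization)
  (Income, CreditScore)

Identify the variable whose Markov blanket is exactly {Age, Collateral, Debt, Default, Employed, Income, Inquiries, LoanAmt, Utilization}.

Education

The target node must have every member of {Age, Collateral, Debt, Default, Employed, Income, Inquiries, LoanAmt, Utilization} as a parent, child, or co-parent, and no others.
Parents of Education: Collateral, Default, Employed; children: Debt, Income, Utilization; co-parents: Age, Collateral, Default, Employed, Income, Inquiries, LoanAmt.
These exactly cover the given set, so the node is Education.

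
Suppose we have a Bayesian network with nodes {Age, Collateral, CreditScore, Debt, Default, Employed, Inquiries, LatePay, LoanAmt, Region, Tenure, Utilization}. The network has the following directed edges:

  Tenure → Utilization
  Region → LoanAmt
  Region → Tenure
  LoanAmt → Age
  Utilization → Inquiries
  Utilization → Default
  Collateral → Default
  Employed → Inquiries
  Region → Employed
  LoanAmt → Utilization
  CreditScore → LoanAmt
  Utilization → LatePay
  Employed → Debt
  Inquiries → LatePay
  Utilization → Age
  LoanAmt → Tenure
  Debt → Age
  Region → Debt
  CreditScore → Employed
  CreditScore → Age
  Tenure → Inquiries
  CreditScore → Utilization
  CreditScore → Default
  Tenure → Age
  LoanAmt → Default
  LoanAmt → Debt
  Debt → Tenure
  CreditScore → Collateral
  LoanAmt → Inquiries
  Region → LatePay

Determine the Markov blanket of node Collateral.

By definition, MB(Collateral) is built from Collateral's parents, Collateral's children, and the co-parents of Collateral.
Collateral has parent CreditScore.
Collateral's children: Default.
Co-parents of Collateral (other parents of its children):
  Default: CreditScore, LoanAmt, Utilization
MB(Collateral) = {CreditScore, Default, LoanAmt, Utilization}.

{CreditScore, Default, LoanAmt, Utilization}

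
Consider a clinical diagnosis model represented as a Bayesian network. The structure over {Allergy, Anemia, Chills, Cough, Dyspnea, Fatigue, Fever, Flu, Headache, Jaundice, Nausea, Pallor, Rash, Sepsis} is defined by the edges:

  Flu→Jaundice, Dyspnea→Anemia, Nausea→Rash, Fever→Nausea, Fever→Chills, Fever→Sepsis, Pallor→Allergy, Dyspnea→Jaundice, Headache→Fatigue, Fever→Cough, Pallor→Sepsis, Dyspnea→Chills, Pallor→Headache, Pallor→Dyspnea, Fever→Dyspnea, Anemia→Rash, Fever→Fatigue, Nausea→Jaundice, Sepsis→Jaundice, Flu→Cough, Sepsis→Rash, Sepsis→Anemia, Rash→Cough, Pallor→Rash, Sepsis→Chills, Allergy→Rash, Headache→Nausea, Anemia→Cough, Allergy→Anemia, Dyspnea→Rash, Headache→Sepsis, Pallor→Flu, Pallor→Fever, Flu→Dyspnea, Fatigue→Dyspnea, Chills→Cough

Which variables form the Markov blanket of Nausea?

{Allergy, Anemia, Dyspnea, Fever, Flu, Headache, Jaundice, Pallor, Rash, Sepsis}

Recall MB(v) = parents ∪ children ∪ spouses, where spouses are the other parents of v's children.
Ch(Nausea) = {Jaundice, Rash}.
Pa(Nausea) = {Fever, Headache}.
Parents of each child, excluding Nausea:
  Jaundice: Dyspnea, Flu, Sepsis
  Rash: Allergy, Anemia, Dyspnea, Pallor, Sepsis
Taking the union gives {Allergy, Anemia, Dyspnea, Fever, Flu, Headache, Jaundice, Pallor, Rash, Sepsis}.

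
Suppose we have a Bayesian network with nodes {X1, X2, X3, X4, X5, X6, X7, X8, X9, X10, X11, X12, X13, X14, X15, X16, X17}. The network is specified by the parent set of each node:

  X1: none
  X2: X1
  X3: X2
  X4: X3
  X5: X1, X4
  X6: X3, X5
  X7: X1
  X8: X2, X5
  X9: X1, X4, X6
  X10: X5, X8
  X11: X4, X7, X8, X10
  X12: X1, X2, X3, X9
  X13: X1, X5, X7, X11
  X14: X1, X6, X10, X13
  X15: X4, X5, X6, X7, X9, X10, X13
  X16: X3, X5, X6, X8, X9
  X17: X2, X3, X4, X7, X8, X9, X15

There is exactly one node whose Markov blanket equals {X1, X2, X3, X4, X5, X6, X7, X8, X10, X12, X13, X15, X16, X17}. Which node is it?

The target node must have every member of {X1, X2, X3, X4, X5, X6, X7, X8, X10, X12, X13, X15, X16, X17} as a parent, child, or co-parent, and no others.
Parents of X9: X1, X4, X6; children: X12, X15, X16, X17; co-parents: X1, X2, X3, X4, X5, X6, X7, X8, X10, X13, X15.
These exactly cover the given set, so the node is X9.

X9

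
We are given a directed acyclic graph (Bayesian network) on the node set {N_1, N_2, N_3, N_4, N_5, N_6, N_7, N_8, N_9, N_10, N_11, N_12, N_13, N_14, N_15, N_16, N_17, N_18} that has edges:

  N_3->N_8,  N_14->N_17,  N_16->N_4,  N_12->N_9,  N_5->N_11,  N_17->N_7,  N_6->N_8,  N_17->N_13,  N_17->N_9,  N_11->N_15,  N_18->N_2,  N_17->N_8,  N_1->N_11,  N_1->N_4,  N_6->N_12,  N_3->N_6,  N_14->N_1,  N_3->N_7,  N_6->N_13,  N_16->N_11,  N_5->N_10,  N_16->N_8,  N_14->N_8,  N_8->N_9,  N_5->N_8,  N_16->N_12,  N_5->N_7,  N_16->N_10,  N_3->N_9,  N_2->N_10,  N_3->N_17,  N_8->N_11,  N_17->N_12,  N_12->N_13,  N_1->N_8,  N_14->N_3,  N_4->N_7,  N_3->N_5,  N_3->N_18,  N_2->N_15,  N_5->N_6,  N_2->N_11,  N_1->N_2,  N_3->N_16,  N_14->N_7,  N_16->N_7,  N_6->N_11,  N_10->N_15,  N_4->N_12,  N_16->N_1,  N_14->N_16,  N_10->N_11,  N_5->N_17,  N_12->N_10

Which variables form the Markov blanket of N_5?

Recall MB(v) = parents ∪ children ∪ spouses, where spouses are the other parents of v's children.
N_5's parents: N_3.
Children of N_5: N_6, N_7, N_8, N_10, N_11, N_17.
Co-parents of N_5 (other parents of its children):
  N_6: N_3
  N_17: N_3, N_14
  N_8: N_1, N_3, N_6, N_14, N_16, N_17
  N_10: N_2, N_12, N_16
  N_11: N_1, N_2, N_6, N_8, N_10, N_16
  N_7: N_3, N_4, N_14, N_16, N_17
So the Markov blanket of N_5 is {N_1, N_2, N_3, N_4, N_6, N_7, N_8, N_10, N_11, N_12, N_14, N_16, N_17}.

{N_1, N_2, N_3, N_4, N_6, N_7, N_8, N_10, N_11, N_12, N_14, N_16, N_17}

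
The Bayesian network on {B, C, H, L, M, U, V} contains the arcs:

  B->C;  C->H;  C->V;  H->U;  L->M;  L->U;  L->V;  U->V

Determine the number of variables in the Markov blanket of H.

The Markov blanket of a node is its parents, its children, and the other parents of its children.
H has parent C.
H's children: U.
Co-parents of H (other parents of its children):
  U also has parent L.
MB(H) = {C, L, U}, which has 3 nodes.

3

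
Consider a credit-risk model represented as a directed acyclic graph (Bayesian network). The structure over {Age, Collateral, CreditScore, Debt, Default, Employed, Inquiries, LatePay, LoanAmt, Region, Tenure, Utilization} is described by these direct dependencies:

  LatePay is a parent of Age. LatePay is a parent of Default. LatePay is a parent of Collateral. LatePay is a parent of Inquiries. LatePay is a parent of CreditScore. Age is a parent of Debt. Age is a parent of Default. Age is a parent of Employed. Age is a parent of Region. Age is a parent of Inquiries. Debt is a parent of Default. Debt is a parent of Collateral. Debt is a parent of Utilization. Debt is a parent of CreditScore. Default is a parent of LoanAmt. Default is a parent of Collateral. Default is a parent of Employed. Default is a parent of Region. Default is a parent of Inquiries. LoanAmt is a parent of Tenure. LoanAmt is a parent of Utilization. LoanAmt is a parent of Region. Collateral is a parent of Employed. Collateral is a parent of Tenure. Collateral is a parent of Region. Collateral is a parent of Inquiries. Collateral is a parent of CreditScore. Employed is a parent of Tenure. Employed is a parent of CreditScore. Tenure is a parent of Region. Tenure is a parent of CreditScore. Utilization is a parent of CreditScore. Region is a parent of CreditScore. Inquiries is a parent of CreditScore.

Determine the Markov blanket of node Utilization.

Children of Utilization: CreditScore.
Utilization's parents: Debt, LoanAmt.
For each child, the remaining parents (spouses of Utilization):
  CreditScore: Collateral, Debt, Employed, Inquiries, LatePay, Region, Tenure
MB(Utilization) = {Collateral, CreditScore, Debt, Employed, Inquiries, LatePay, LoanAmt, Region, Tenure}.

{Collateral, CreditScore, Debt, Employed, Inquiries, LatePay, LoanAmt, Region, Tenure}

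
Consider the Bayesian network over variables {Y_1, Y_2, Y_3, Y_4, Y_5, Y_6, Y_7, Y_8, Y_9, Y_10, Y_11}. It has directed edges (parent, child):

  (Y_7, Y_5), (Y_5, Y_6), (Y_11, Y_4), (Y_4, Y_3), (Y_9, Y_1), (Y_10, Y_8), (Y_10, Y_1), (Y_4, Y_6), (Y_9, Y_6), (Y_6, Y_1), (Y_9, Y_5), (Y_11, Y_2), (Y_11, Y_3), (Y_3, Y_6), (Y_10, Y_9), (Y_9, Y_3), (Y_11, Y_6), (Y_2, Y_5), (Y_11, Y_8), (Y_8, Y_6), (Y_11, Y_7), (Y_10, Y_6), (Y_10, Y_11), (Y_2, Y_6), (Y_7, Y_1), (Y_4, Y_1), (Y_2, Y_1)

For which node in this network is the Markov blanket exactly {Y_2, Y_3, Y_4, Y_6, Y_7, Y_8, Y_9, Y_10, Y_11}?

The target node must have every member of {Y_2, Y_3, Y_4, Y_6, Y_7, Y_8, Y_9, Y_10, Y_11} as a parent, child, or co-parent, and no others.
Parents of Y_5: Y_2, Y_7, Y_9; children: Y_6; co-parents: Y_2, Y_3, Y_4, Y_8, Y_9, Y_10, Y_11.
These exactly cover the given set, so the node is Y_5.

Y_5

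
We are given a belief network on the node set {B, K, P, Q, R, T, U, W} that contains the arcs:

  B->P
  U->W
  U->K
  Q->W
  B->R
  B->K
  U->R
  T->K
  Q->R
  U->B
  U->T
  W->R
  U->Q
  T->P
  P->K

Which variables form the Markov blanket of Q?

The Markov blanket of a node is its parents, its children, and the other parents of its children.
Q has parent U.
Q has children R, W.
Parents of each child, excluding Q:
  parents(W) \ {Q} = {U}.
  R's other parents are B, U, W.
MB(Q) = {B, R, U, W}.

{B, R, U, W}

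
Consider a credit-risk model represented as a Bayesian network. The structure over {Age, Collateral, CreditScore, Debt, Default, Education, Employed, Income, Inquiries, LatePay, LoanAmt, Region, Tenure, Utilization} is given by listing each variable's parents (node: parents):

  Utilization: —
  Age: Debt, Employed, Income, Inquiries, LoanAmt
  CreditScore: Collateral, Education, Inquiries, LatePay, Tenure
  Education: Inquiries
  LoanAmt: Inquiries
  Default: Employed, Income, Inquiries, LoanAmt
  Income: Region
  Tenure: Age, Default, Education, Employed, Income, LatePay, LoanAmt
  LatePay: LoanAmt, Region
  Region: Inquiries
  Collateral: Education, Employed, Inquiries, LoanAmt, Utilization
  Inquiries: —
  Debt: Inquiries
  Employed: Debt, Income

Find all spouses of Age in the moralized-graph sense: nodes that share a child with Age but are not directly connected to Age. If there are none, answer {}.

{Default, Education, LatePay}

Children of Age: Tenure.
  Tenure: Default, Education, Employed, Income, LatePay, LoanAmt
Excluding nodes already adjacent to Age (Debt, Employed, Income, Inquiries, LoanAmt, Tenure), the co-parent-only contribution is {Default, Education, LatePay}.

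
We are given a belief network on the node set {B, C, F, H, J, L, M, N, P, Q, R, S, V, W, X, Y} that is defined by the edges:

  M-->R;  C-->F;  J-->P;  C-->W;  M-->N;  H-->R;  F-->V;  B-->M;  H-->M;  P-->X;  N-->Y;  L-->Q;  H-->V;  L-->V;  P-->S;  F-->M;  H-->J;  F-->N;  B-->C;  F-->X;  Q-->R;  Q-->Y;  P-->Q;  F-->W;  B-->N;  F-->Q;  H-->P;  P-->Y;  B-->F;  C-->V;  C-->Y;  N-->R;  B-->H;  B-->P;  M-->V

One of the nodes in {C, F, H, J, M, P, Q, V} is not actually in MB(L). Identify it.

J

Recall MB(v) = parents ∪ children ∪ spouses, where spouses are the other parents of v's children.
L's parents: none.
Ch(L) = {Q, V}.
For each child, the remaining parents (spouses of L):
  Q: F, P
  V: C, F, H, M
MB(L) = {C, F, H, M, P, Q, V}.
J is neither a parent, child, nor co-parent of L, so it does not belong.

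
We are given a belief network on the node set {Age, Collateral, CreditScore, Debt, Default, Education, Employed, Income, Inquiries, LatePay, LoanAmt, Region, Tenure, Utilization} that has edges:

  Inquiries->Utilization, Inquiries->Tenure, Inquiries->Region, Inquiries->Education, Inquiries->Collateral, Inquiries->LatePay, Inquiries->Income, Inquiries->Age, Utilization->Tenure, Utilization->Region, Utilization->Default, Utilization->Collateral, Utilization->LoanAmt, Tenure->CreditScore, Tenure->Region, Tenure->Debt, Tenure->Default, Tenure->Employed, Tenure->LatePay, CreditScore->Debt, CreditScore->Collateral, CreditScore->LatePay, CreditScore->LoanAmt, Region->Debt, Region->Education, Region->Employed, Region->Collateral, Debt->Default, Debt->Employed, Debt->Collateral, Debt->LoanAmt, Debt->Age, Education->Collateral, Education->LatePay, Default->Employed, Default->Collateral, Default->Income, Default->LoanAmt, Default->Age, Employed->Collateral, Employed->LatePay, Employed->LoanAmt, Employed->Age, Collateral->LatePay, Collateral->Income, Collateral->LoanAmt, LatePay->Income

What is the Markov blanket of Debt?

{Age, Collateral, CreditScore, Default, Education, Employed, Inquiries, LoanAmt, Region, Tenure, Utilization}

Debt has parents CreditScore, Region, Tenure.
Ch(Debt) = {Age, Collateral, Default, Employed, LoanAmt}.
Other parents of Debt's children:
  Default: Tenure, Utilization
  Employed: Default, Region, Tenure
  Collateral: CreditScore, Default, Education, Employed, Inquiries, Region, Utilization
  LoanAmt: Collateral, CreditScore, Default, Employed, Utilization
  Age: Default, Employed, Inquiries
MB(Debt) = {Age, Collateral, CreditScore, Default, Education, Employed, Inquiries, LoanAmt, Region, Tenure, Utilization}.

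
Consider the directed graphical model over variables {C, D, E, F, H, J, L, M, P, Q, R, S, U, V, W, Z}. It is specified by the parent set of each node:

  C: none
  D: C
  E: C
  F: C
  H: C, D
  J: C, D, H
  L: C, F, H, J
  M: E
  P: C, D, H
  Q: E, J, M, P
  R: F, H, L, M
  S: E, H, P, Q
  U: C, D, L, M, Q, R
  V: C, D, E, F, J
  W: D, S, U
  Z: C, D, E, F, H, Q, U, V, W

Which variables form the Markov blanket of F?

Recall MB(v) = parents ∪ children ∪ spouses, where spouses are the other parents of v's children.
F has children L, R, V, Z.
Pa(F) = {C}.
Co-parents of F (other parents of its children):
  L's other parents are C, H, J.
  R also has parents H, L, M.
  V also has parents C, D, E, J.
  Z's other parents are C, D, E, H, Q, U, V, W.
MB(F) = {C, D, E, H, J, L, M, Q, R, U, V, W, Z}.

{C, D, E, H, J, L, M, Q, R, U, V, W, Z}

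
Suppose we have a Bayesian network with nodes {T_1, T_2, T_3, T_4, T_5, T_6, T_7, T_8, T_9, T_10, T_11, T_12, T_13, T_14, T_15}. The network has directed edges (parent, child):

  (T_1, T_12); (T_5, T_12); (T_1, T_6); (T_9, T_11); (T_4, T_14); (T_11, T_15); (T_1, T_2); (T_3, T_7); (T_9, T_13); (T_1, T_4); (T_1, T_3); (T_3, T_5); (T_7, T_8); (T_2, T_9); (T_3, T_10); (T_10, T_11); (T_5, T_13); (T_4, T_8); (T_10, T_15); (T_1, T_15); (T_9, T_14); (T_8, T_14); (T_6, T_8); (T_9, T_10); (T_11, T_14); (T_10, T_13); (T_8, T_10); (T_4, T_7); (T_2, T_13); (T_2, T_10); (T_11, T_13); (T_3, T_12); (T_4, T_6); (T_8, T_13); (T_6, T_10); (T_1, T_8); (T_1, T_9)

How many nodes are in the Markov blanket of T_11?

10

Recall MB(v) = parents ∪ children ∪ spouses, where spouses are the other parents of v's children.
T_11's parents: T_9, T_10.
T_11 has children T_13, T_14, T_15.
Co-parents of T_11 (other parents of its children):
  T_13: T_2, T_5, T_8, T_9, T_10
  T_14: T_4, T_8, T_9
  T_15: T_1, T_10
MB(T_11) = {T_1, T_2, T_4, T_5, T_8, T_9, T_10, T_13, T_14, T_15}, which has 10 nodes.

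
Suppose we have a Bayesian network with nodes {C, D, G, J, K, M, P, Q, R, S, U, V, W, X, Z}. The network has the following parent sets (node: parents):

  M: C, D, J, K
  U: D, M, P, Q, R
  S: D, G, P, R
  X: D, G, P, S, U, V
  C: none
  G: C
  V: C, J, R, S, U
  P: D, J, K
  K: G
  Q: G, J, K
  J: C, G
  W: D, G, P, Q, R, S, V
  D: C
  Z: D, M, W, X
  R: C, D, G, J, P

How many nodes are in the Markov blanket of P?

13

P has children R, S, U, W, X.
P has parents D, J, K.
Other parents of P's children:
  R's other parents are C, D, G, J.
  parents(S) \ {P} = {D, G, R}.
  U also has parents D, M, Q, R.
  W's other parents are D, G, Q, R, S, V.
  X also has parents D, G, S, U, V.
MB(P) = {C, D, G, J, K, M, Q, R, S, U, V, W, X}, which has 13 nodes.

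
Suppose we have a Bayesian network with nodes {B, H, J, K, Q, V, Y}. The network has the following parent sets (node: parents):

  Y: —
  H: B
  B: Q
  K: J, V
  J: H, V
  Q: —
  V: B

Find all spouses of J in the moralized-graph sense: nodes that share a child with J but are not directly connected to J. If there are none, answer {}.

{}

Children of J: K.
  K's other parent is V.
Excluding nodes already adjacent to J (H, K, V), the co-parent-only contribution is {}.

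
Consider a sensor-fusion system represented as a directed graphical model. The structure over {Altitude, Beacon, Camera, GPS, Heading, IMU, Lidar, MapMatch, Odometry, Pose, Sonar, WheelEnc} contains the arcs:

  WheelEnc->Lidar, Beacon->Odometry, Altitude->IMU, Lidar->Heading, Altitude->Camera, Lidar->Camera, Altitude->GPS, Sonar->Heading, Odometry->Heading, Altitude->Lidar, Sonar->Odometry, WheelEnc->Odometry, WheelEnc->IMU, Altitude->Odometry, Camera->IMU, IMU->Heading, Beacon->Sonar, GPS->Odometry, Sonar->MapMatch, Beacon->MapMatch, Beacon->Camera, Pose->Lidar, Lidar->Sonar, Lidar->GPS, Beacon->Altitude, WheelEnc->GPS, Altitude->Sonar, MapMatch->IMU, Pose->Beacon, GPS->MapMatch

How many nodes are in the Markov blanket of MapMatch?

7

Recall MB(v) = parents ∪ children ∪ spouses, where spouses are the other parents of v's children.
MapMatch's parents: Beacon, GPS, Sonar.
Ch(MapMatch) = {IMU}.
Other parents of MapMatch's children:
  IMU's other parents are Altitude, Camera, WheelEnc.
MB(MapMatch) = {Altitude, Beacon, Camera, GPS, IMU, Sonar, WheelEnc}, which has 7 nodes.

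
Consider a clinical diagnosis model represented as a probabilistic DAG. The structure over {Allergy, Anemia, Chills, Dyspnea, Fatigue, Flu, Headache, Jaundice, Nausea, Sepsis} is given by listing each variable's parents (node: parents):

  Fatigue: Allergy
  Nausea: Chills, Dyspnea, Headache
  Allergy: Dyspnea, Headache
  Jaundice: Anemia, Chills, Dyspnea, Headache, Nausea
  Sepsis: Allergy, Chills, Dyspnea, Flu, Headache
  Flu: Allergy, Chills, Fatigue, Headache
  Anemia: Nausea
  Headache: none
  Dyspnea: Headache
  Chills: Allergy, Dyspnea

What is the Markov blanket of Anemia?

{Chills, Dyspnea, Headache, Jaundice, Nausea}

A node's Markov blanket = Pa ∪ Ch ∪ (parents of Ch other than the node itself).
Parents of Anemia: Nausea.
Anemia has child Jaundice.
Other parents of Anemia's children:
  parents(Jaundice) \ {Anemia} = {Chills, Dyspnea, Headache, Nausea}.
So the Markov blanket of Anemia is {Chills, Dyspnea, Headache, Jaundice, Nausea}.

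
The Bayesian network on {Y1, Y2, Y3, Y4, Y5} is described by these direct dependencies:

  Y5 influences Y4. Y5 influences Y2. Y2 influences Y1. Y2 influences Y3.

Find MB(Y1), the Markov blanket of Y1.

{Y2}

Parents of Y1: Y2.
Ch(Y1) = {}.
Y1 has no children, so there are no co-parents.
MB(Y1) = {Y2}.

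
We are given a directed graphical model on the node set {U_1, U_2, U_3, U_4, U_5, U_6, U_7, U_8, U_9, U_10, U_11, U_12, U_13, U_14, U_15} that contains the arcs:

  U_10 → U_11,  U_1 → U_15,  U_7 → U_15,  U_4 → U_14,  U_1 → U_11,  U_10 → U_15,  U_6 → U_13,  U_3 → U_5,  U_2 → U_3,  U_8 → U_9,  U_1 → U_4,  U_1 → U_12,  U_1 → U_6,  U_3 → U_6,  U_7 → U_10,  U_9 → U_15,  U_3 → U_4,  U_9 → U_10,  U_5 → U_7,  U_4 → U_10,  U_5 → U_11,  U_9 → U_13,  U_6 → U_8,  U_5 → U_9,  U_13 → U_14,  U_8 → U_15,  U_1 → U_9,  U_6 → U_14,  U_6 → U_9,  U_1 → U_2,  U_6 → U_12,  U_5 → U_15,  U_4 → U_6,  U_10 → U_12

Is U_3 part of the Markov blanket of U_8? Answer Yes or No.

No

By definition, MB(U_8) is built from U_8's parents, U_8's children, and the co-parents of U_8.
Parents of U_8: U_6.
Ch(U_8) = {U_9, U_15}.
For each child, the remaining parents (spouses of U_8):
  U_9: U_1, U_5, U_6
  U_15: U_1, U_5, U_7, U_9, U_10
MB(U_8) = {U_1, U_5, U_6, U_7, U_9, U_10, U_15}; U_3 is not in this set.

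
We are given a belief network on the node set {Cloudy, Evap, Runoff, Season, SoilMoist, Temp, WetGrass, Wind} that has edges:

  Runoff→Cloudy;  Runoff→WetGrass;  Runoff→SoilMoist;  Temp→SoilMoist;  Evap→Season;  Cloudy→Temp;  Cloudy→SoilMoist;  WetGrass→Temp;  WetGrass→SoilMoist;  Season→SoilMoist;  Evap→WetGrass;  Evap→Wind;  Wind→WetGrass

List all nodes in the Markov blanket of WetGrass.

WetGrass's children: SoilMoist, Temp.
Parents of WetGrass: Evap, Runoff, Wind.
Other parents of WetGrass's children:
  Temp: Cloudy
  SoilMoist: Cloudy, Runoff, Season, Temp
MB(WetGrass) = {Cloudy, Evap, Runoff, Season, SoilMoist, Temp, Wind}.

{Cloudy, Evap, Runoff, Season, SoilMoist, Temp, Wind}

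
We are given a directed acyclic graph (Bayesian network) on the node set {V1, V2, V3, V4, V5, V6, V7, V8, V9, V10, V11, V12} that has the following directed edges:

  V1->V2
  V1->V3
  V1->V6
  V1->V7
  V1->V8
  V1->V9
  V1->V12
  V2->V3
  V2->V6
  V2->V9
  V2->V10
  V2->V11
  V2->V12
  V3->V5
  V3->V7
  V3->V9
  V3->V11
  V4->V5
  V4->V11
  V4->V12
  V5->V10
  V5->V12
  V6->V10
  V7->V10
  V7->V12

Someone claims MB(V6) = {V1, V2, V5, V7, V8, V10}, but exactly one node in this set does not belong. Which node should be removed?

By definition, MB(V6) is built from V6's parents, V6's children, and the co-parents of V6.
Pa(V6) = {V1, V2}.
Ch(V6) = {V10}.
Parents of each child, excluding V6:
  V10 also has parents V2, V5, V7.
MB(V6) = {V1, V2, V5, V7, V10}.
V8 is neither a parent, child, nor co-parent of V6, so it does not belong.

V8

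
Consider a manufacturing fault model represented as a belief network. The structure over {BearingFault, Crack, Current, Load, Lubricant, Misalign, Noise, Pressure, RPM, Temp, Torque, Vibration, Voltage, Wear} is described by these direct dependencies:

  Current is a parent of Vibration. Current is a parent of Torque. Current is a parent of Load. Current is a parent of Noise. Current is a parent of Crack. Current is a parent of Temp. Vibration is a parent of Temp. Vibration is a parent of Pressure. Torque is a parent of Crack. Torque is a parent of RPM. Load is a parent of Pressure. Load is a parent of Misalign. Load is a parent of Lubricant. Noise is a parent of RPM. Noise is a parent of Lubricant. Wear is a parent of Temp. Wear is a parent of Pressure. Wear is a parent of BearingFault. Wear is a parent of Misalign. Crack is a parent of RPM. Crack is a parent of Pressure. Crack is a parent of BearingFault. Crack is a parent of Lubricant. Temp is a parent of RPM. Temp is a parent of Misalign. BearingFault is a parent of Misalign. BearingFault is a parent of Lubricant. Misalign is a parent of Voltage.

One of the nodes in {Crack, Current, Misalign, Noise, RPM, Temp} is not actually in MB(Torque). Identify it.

Misalign

Torque's children: Crack, RPM.
Parents of Torque: Current.
Parents of each child, excluding Torque:
  Crack's other parent is Current.
  parents(RPM) \ {Torque} = {Crack, Noise, Temp}.
MB(Torque) = {Crack, Current, Noise, RPM, Temp}.
Misalign is neither a parent, child, nor co-parent of Torque, so it does not belong.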